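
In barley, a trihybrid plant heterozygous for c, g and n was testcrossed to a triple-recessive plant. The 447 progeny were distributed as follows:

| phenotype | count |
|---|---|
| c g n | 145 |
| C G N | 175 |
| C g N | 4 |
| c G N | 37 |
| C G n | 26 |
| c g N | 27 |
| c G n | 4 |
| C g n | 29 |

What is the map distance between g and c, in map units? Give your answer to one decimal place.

16.6 map units

The two most frequent reciprocal classes, C G N and c g n, are the parental types, so the F1 was C G N / c g n.
The two rarest classes, C g N and c G n, are the double crossovers. Comparing them with the parentals, only the g allele has switched, so g is the middle locus and the order is n – g – c.
Crossovers in the g–c interval produce the single-crossover classes c G N and C g n (37 + 29 = 66) plus the double crossovers (8).
RF(g–c) = (66 + 8) / 447 = 74/447 = 0.1655 → 16.6 map units.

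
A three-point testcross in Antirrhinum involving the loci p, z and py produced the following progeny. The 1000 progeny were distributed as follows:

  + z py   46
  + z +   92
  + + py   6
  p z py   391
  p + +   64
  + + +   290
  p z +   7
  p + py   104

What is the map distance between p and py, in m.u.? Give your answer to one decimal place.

The two most frequent reciprocal classes, p z py and + + +, are the parental types, so the F1 was p z py / + + +.
The two rarest classes, p z + and + + py, are the double crossovers. Comparing them with the parentals, only the py allele has switched, so py is the middle locus and the order is z – py – p.
Crossovers in the py–p interval produce the single-crossover classes + z py and p + + (46 + 64 = 110) plus the double crossovers (13).
RF(py–p) = (110 + 13) / 1000 = 123/1000 = 0.1230 → 12.3 m.u.

12.3 m.u.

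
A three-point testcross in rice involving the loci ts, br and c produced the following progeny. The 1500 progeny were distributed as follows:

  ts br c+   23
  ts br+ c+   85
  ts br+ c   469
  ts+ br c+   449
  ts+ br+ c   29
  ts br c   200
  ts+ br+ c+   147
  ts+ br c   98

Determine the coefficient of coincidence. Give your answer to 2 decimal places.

0.83

The two most frequent reciprocal classes, ts br+ c and ts+ br c+, are the parental types, so the F1 was ts br+ c / ts+ br c+.
The two rarest classes, ts+ br+ c and ts br c+, are the double crossovers. Comparing them with the parentals, only the ts allele has switched, so ts is the middle locus and the order is c – ts – br.
c–ts: (183 + 52)/1500 = 0.1567; ts–br: (347 + 52)/1500 = 0.2660.
Expected DCO frequency = 0.1567 × 0.2660 ≈ 0.04168; observed = 52/1500 ≈ 0.03467.
Coefficient of coincidence = 0.03467/0.04168 ≈ 0.83.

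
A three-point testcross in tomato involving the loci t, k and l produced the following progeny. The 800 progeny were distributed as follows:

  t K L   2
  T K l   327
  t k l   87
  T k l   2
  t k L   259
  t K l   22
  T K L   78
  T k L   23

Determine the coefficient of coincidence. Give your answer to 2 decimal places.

0.39

The two most frequent reciprocal classes, T K l and t k L, are the parental types, so the F1 was T K l / t k L.
The two rarest classes, T k l and t K L, are the double crossovers. Comparing them with the parentals, only the k allele has switched, so k is the middle locus and the order is t – k – l.
t–k: (45 + 4)/800 = 0.0612; k–l: (165 + 4)/800 = 0.2112.
Expected DCO frequency = 0.0612 × 0.2112 ≈ 0.01293; observed = 4/800 ≈ 0.00500.
Coefficient of coincidence = 0.00500/0.01293 ≈ 0.39.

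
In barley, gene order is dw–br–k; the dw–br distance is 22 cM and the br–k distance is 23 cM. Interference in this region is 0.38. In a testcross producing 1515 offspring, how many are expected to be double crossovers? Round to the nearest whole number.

Map distances give recombination frequencies of 0.220 and 0.230 for the two intervals.
With interference 0.38 (so coincidence = 0.62), expected double-crossover frequency = 0.220 × 0.230 × 0.62 = 0.03137.
Expected number = 0.03137 × 1515 = 47.53 ≈ 48.

48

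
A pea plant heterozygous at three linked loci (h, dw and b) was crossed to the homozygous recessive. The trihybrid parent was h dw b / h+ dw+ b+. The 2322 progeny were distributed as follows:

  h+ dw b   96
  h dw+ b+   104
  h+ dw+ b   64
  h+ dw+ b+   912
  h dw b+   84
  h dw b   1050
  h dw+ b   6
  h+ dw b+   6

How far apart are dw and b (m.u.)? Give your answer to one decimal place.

The two rarest classes, h dw+ b and h+ dw b+, are the double crossovers. Comparing them with the parentals, only the dw allele has switched, so dw is the middle locus and the order is h – dw – b.
Crossovers in the dw–b interval produce the single-crossover classes h dw b+ and h+ dw+ b (84 + 64 = 148) plus the double crossovers (12).
RF(dw–b) = (148 + 12) / 2322 = 160/2322 = 0.0689 → 6.9 m.u.

6.9 m.u.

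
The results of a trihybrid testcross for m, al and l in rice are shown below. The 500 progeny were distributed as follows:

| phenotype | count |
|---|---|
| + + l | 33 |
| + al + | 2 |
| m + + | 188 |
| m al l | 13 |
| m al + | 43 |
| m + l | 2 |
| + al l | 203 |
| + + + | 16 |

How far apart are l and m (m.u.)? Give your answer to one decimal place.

6.6 m.u.

The two most frequent reciprocal classes, m + + and + al l, are the parental types, so the F1 was m + + / + al l.
The two rarest classes, m + l and + al +, are the double crossovers. Comparing them with the parentals, only the l allele has switched, so l is the middle locus and the order is m – l – al.
Crossovers in the m–l interval produce the single-crossover classes + + + and m al l (16 + 13 = 29) plus the double crossovers (4).
RF(m–l) = (29 + 4) / 500 = 33/500 = 0.0660 → 6.6 m.u.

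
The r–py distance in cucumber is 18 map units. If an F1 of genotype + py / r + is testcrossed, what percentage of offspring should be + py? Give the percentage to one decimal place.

41.0%

A map distance of 18 map units corresponds to a recombination frequency of 0.180.
The F1 is + py / r +, so + py is a parental gamete class with expected frequency (1 − r)/2 = 0.820/2 = 0.4100.
That is 0.4100 = 41.0% of the progeny.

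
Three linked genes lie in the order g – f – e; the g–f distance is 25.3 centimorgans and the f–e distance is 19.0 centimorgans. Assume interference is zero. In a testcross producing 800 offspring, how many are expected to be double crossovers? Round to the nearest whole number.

38

Map distances give recombination frequencies of 0.253 and 0.190 for the two intervals.
With no interference, expected double-crossover frequency = 0.253 × 0.190 = 0.04807.
Expected number = 0.04807 × 800 = 38.46 ≈ 38.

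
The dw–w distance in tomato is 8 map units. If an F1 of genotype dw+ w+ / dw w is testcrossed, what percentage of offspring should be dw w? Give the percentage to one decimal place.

A map distance of 8 map units corresponds to a recombination frequency of 0.080.
The F1 is dw+ w+ / dw w, so dw w is a parental gamete class with expected frequency (1 − r)/2 = 0.920/2 = 0.4600.
That is 0.4600 = 46.0% of the progeny.

46.0%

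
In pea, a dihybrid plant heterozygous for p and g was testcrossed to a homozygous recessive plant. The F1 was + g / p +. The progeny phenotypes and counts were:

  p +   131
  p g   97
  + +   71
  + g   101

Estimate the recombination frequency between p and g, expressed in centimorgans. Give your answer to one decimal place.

42.0 centimorgans

The recombinant classes are + + and p g: 71 + 97 = 168.
Recombination frequency = 168/400 = 0.4200 ≈ 42.0%, i.e. 42.0 centimorgans.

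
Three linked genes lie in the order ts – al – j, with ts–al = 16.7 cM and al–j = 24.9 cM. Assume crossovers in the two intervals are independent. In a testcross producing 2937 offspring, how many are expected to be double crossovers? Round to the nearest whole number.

122

Map distances give recombination frequencies of 0.167 and 0.249 for the two intervals.
With no interference, expected double-crossover frequency = 0.167 × 0.249 = 0.04158.
Expected number = 0.04158 × 2937 = 122.13 ≈ 122.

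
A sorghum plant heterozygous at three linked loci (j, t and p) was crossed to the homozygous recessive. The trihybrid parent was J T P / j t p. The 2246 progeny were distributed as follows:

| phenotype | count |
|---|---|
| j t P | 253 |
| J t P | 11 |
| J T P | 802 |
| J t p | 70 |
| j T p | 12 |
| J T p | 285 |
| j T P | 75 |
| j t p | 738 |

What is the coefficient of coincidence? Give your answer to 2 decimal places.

The two rarest classes, J t P and j T p, are the double crossovers. Comparing them with the parentals, only the t allele has switched, so t is the middle locus and the order is j – t – p.
j–t: (145 + 23)/2246 = 0.0748; t–p: (538 + 23)/2246 = 0.2498.
Expected DCO frequency = 0.0748 × 0.2498 ≈ 0.01869; observed = 23/2246 ≈ 0.01024.
Coefficient of coincidence = 0.01024/0.01869 ≈ 0.55.

0.55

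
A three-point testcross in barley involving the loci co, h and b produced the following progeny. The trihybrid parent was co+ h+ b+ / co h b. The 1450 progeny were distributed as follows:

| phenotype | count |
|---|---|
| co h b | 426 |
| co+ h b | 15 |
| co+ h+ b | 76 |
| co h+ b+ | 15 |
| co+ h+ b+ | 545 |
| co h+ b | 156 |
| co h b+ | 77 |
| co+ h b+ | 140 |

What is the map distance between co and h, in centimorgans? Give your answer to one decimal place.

22.5 centimorgans

The two rarest classes, co h+ b+ and co+ h b, are the double crossovers. Comparing them with the parentals, only the co allele has switched, so co is the middle locus and the order is b – co – h.
Crossovers in the co–h interval produce the single-crossover classes co+ h b+ and co h+ b (140 + 156 = 296) plus the double crossovers (30).
RF(co–h) = (296 + 30) / 1450 = 326/1450 = 0.2248 → 22.5 centimorgans.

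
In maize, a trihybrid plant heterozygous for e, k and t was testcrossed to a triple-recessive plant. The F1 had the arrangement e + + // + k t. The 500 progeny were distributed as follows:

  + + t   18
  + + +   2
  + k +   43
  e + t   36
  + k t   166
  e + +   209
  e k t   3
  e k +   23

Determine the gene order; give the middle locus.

e

The two rarest classes, + + + and e k t, are the double crossovers. Comparing them with the parentals, only the e allele has switched, so e is the middle locus and the order is k – e – t.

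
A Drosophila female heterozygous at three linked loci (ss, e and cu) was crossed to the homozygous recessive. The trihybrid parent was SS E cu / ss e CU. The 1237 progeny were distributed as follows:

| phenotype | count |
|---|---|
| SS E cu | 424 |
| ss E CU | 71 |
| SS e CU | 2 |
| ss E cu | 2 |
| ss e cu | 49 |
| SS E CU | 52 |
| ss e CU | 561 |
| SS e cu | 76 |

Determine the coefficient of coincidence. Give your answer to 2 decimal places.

0.31

The two rarest classes, ss E cu and SS e CU, are the double crossovers. Comparing them with the parentals, only the ss allele has switched, so ss is the middle locus and the order is e – ss – cu.
e–ss: (147 + 4)/1237 = 0.1221; ss–cu: (101 + 4)/1237 = 0.0849.
Expected DCO frequency = 0.1221 × 0.0849 ≈ 0.01037; observed = 4/1237 ≈ 0.00323.
Coefficient of coincidence = 0.00323/0.01037 ≈ 0.31.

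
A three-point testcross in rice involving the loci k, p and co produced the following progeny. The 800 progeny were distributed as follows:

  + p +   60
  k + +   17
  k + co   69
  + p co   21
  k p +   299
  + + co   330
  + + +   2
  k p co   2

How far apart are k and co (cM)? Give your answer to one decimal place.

The two most frequent reciprocal classes, k p + and + + co, are the parental types, so the F1 was k p + / + + co.
The two rarest classes, k p co and + + +, are the double crossovers. Comparing them with the parentals, only the co allele has switched, so co is the middle locus and the order is p – co – k.
Crossovers in the co–k interval produce the single-crossover classes + p + and k + co (60 + 69 = 129) plus the double crossovers (4).
RF(co–k) = (129 + 4) / 800 = 133/800 = 0.1663 → 16.6 cM.

16.6 cM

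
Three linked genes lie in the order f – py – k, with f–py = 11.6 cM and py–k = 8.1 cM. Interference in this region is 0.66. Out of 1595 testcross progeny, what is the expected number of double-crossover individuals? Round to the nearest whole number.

5

Map distances give recombination frequencies of 0.116 and 0.081 for the two intervals.
With interference 0.66 (so coincidence = 0.34), expected double-crossover frequency = 0.116 × 0.081 × 0.34 = 0.00319.
Expected number = 0.00319 × 1595 = 5.10 ≈ 5.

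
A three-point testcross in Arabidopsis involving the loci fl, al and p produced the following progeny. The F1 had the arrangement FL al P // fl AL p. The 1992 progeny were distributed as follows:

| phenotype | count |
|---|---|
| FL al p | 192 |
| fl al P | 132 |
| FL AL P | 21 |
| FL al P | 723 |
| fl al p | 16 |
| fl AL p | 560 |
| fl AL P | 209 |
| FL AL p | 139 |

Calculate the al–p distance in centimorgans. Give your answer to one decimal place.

The two rarest classes, FL AL P and fl al p, are the double crossovers. Comparing them with the parentals, only the al allele has switched, so al is the middle locus and the order is fl – al – p.
Crossovers in the al–p interval produce the single-crossover classes FL al p and fl AL P (192 + 209 = 401) plus the double crossovers (37).
RF(al–p) = (401 + 37) / 1992 = 438/1992 = 0.2199 → 22.0 centimorgans.

22.0 centimorgans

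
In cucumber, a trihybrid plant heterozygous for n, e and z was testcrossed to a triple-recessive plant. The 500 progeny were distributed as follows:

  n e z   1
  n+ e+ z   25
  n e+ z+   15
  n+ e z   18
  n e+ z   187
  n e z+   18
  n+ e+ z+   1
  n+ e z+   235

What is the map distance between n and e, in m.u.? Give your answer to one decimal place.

The two most frequent reciprocal classes, n+ e z+ and n e+ z, are the parental types, so the F1 was n+ e z+ / n e+ z.
The two rarest classes, n+ e+ z+ and n e z, are the double crossovers. Comparing them with the parentals, only the e allele has switched, so e is the middle locus and the order is n – e – z.
Crossovers in the n–e interval produce the single-crossover classes n e z+ and n+ e+ z (18 + 25 = 43) plus the double crossovers (2).
RF(n–e) = (43 + 2) / 500 = 45/500 = 0.0900 → 9.0 m.u.

9.0 m.u.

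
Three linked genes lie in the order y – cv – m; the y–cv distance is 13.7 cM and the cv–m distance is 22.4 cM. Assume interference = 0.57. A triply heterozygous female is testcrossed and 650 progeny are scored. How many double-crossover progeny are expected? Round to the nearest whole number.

Map distances give recombination frequencies of 0.137 and 0.224 for the two intervals.
With interference 0.57 (so coincidence = 0.43), expected double-crossover frequency = 0.137 × 0.224 × 0.43 = 0.01320.
Expected number = 0.01320 × 650 = 8.58 ≈ 9.

9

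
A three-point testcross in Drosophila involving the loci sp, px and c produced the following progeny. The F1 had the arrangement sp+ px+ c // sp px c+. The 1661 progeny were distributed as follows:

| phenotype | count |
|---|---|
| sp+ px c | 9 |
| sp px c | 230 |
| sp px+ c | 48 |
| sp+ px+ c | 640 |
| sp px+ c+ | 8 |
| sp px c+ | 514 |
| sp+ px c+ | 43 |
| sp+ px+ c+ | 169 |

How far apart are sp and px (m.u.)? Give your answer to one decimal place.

The two rarest classes, sp+ px c and sp px+ c+, are the double crossovers. Comparing them with the parentals, only the px allele has switched, so px is the middle locus and the order is sp – px – c.
Crossovers in the sp–px interval produce the single-crossover classes sp px+ c and sp+ px c+ (48 + 43 = 91) plus the double crossovers (17).
RF(sp–px) = (91 + 17) / 1661 = 108/1661 = 0.0650 → 6.5 m.u.

6.5 m.u.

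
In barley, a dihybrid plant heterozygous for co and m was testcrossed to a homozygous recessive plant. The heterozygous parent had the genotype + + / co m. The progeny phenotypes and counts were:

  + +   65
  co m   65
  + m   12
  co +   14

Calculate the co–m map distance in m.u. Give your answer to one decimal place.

16.7 m.u.

The recombinant classes are + m and co +: 12 + 14 = 26.
Recombination frequency = 26/156 = 0.1667 ≈ 16.7%, i.e. 16.7 m.u.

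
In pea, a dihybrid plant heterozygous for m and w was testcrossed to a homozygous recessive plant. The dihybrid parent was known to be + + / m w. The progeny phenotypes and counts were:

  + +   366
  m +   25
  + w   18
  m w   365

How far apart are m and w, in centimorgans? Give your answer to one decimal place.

5.6 centimorgans

The recombinant classes are + w and m +: 18 + 25 = 43.
Recombination frequency = 43/774 = 0.0556 ≈ 5.6%, i.e. 5.6 centimorgans.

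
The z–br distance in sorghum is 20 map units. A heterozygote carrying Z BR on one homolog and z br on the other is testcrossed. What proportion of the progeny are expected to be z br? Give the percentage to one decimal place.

A map distance of 20 map units corresponds to a recombination frequency of 0.200.
The F1 is Z BR / z br, so z br is a parental gamete class with expected frequency (1 − r)/2 = 0.800/2 = 0.4000.
That is 0.4000 = 40.0% of the progeny.

40.0%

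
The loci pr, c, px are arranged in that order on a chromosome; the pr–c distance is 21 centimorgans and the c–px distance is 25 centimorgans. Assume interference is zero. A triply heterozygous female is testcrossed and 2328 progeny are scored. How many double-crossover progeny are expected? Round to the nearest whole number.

122

Map distances give recombination frequencies of 0.210 and 0.250 for the two intervals.
With no interference, expected double-crossover frequency = 0.210 × 0.250 = 0.05250.
Expected number = 0.05250 × 2328 = 122.22 ≈ 122.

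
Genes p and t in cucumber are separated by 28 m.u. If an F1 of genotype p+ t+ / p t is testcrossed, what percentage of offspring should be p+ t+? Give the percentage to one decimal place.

A map distance of 28 m.u. corresponds to a recombination frequency of 0.280.
The F1 is p+ t+ / p t, so p+ t+ is a parental gamete class with expected frequency (1 − r)/2 = 0.720/2 = 0.3600.
That is 0.3600 = 36.0% of the progeny.

36.0%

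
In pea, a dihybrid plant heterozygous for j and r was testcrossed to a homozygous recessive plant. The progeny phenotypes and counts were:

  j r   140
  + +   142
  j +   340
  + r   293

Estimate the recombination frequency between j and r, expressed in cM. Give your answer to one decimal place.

30.8 cM

The two most frequent classes, + r (293) and j + (340), are the parental types, so the F1 was + r / j +.
The recombinant classes are + + and j r: 142 + 140 = 282.
Recombination frequency = 282/915 = 0.3082 ≈ 30.8%, i.e. 30.8 cM.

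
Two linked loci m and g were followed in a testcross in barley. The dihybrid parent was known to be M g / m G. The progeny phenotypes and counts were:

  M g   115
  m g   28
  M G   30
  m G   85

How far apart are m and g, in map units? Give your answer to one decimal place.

The recombinant classes are M G and m g: 30 + 28 = 58.
Recombination frequency = 58/258 = 0.2248 ≈ 22.5%, i.e. 22.5 map units.

22.5 map units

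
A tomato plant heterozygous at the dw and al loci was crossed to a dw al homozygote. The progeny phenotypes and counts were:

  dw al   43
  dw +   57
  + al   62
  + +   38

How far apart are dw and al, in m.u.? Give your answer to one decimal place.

40.5 m.u.

The two most frequent classes, + al (62) and dw + (57), are the parental types, so the F1 was + al / dw +.
The recombinant classes are + + and dw al: 38 + 43 = 81.
Recombination frequency = 81/200 = 0.4050 ≈ 40.5%, i.e. 40.5 m.u.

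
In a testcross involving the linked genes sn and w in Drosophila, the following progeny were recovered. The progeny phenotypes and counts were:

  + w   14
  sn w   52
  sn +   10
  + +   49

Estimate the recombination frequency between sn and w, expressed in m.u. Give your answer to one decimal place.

The two most frequent classes, + + (49) and sn w (52), are the parental types, so the F1 was + + / sn w.
The recombinant classes are + w and sn +: 14 + 10 = 24.
Recombination frequency = 24/125 = 0.1920 ≈ 19.2%, i.e. 19.2 m.u.

19.2 m.u.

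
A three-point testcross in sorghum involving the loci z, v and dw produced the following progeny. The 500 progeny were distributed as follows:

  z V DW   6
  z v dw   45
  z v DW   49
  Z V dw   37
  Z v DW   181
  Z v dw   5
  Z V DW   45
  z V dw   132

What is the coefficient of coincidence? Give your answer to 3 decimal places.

0.561

The two most frequent reciprocal classes, z V dw and Z v DW, are the parental types, so the F1 was z V dw / Z v DW.
The two rarest classes, z V DW and Z v dw, are the double crossovers. Comparing them with the parentals, only the dw allele has switched, so dw is the middle locus and the order is v – dw – z.
v–dw: (90 + 11)/500 = 0.2020; dw–z: (86 + 11)/500 = 0.1940.
Expected DCO frequency = 0.2020 × 0.1940 ≈ 0.03919; observed = 11/500 ≈ 0.02200.
Coefficient of coincidence = 0.02200/0.03919 ≈ 0.561.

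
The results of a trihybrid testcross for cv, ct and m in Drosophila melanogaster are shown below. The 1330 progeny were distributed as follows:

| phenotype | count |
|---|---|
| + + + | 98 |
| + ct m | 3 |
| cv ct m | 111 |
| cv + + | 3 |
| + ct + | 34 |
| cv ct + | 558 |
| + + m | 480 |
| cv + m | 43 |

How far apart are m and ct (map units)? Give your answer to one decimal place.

The two most frequent reciprocal classes, cv ct + and + + m, are the parental types, so the F1 was cv ct + / + + m.
The two rarest classes, cv + + and + ct m, are the double crossovers. Comparing them with the parentals, only the ct allele has switched, so ct is the middle locus and the order is cv – ct – m.
Crossovers in the ct–m interval produce the single-crossover classes cv ct m and + + + (111 + 98 = 209) plus the double crossovers (6).
RF(ct–m) = (209 + 6) / 1330 = 215/1330 = 0.1617 → 16.2 map units.

16.2 map units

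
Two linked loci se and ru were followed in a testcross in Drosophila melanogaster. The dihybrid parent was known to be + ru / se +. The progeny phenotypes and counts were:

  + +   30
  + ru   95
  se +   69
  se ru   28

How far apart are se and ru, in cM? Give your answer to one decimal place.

26.1 cM

The recombinant classes are + + and se ru: 30 + 28 = 58.
Recombination frequency = 58/222 = 0.2613 ≈ 26.1%, i.e. 26.1 cM.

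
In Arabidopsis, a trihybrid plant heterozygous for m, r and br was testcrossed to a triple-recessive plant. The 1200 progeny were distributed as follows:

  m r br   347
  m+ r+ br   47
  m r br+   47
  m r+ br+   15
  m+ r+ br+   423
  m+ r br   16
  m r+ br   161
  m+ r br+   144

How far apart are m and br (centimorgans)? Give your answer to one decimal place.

10.4 centimorgans

The two most frequent reciprocal classes, m r br and m+ r+ br+, are the parental types, so the F1 was m r br / m+ r+ br+.
The two rarest classes, m+ r br and m r+ br+, are the double crossovers. Comparing them with the parentals, only the m allele has switched, so m is the middle locus and the order is br – m – r.
Crossovers in the br–m interval produce the single-crossover classes m r br+ and m+ r+ br (47 + 47 = 94) plus the double crossovers (31).
RF(br–m) = (94 + 31) / 1200 = 125/1200 = 0.1042 → 10.4 centimorgans.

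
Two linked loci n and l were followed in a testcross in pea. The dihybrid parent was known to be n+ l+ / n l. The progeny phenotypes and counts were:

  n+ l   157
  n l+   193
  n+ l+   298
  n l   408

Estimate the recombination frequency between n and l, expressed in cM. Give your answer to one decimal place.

33.1 cM

The recombinant classes are n+ l and n l+: 157 + 193 = 350.
Recombination frequency = 350/1056 = 0.3314 ≈ 33.1%, i.e. 33.1 cM.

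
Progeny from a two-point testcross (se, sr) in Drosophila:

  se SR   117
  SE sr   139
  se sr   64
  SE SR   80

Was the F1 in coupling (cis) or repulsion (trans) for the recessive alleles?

trans

The two most frequent classes are SE sr (139) and se SR (117); these are the parental (non-recombinant) types.
So the F1 carried SE sr on one chromosome and se SR on the other — the recessive alleles are on opposite chromosomes (trans / repulsion).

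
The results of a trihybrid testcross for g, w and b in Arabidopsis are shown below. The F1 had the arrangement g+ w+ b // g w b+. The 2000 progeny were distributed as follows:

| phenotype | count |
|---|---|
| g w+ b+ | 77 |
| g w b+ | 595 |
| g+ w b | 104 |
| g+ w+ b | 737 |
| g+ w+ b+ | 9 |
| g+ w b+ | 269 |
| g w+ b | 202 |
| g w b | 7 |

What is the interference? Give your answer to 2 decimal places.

The two rarest classes, g+ w+ b+ and g w b, are the double crossovers. Comparing them with the parentals, only the b allele has switched, so b is the middle locus and the order is g – b – w.
g–b: (471 + 16)/2000 = 0.2435; b–w: (181 + 16)/2000 = 0.0985.
Expected DCO frequency = 0.2435 × 0.0985 ≈ 0.02398; observed = 16/2000 ≈ 0.00800.
Coefficient of coincidence = 0.00800/0.02398 ≈ 0.33; interference = 1 − 0.33 = 0.67.

0.67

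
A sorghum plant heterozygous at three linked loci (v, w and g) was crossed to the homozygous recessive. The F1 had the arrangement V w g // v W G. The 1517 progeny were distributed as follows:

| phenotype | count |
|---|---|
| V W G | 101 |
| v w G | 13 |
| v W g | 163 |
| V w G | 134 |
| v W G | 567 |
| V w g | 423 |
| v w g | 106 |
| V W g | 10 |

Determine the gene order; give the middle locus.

The two rarest classes, V W g and v w G, are the double crossovers. Comparing them with the parentals, only the w allele has switched, so w is the middle locus and the order is v – w – g.

w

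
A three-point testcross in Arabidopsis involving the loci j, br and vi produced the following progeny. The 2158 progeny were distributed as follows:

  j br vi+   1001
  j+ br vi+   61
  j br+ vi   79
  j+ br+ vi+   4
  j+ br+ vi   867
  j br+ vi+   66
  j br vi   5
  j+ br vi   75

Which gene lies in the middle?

The two most frequent reciprocal classes, j br vi+ and j+ br+ vi, are the parental types, so the F1 was j br vi+ / j+ br+ vi.
The two rarest classes, j br vi and j+ br+ vi+, are the double crossovers. Comparing them with the parentals, only the vi allele has switched, so vi is the middle locus and the order is br – vi – j.

vi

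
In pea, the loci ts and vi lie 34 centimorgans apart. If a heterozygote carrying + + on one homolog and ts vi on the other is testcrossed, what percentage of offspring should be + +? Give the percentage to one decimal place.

A map distance of 34 centimorgans corresponds to a recombination frequency of 0.340.
The F1 is + + / ts vi, so + + is a parental gamete class with expected frequency (1 − r)/2 = 0.660/2 = 0.3300.
That is 0.3300 = 33.0% of the progeny.

33.0%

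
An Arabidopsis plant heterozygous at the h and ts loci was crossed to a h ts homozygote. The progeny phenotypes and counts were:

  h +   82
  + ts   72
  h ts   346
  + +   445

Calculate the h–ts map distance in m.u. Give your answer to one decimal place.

The two most frequent classes, + + (445) and h ts (346), are the parental types, so the F1 was + + / h ts.
The recombinant classes are + ts and h +: 72 + 82 = 154.
Recombination frequency = 154/945 = 0.1630 ≈ 16.3%, i.e. 16.3 m.u.

16.3 m.u.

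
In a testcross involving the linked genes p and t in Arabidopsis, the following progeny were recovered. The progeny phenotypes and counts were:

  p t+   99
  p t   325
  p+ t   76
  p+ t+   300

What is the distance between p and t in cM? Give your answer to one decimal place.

21.9 cM

The two most frequent classes, p+ t+ (300) and p t (325), are the parental types, so the F1 was p+ t+ / p t.
The recombinant classes are p+ t and p t+: 76 + 99 = 175.
Recombination frequency = 175/800 = 0.2188 ≈ 21.9%, i.e. 21.9 cM.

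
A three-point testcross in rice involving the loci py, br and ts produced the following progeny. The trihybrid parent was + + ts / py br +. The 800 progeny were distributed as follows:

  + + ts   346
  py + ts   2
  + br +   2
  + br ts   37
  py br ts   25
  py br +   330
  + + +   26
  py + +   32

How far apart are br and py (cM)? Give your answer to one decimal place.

9.1 cM

The two rarest classes, py + ts and + br +, are the double crossovers. Comparing them with the parentals, only the py allele has switched, so py is the middle locus and the order is ts – py – br.
Crossovers in the py–br interval produce the single-crossover classes + br ts and py + + (37 + 32 = 69) plus the double crossovers (4).
RF(py–br) = (69 + 4) / 800 = 73/800 = 0.0912 → 9.1 cM.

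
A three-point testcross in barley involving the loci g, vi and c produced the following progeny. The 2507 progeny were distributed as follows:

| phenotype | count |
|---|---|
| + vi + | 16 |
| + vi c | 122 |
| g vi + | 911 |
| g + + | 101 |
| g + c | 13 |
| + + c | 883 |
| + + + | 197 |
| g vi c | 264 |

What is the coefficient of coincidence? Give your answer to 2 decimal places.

The two most frequent reciprocal classes, + + c and g vi +, are the parental types, so the F1 was + + c / g vi +.
The two rarest classes, g + c and + vi +, are the double crossovers. Comparing them with the parentals, only the g allele has switched, so g is the middle locus and the order is c – g – vi.
c–g: (461 + 29)/2507 = 0.1955; g–vi: (223 + 29)/2507 = 0.1005.
Expected DCO frequency = 0.1955 × 0.1005 ≈ 0.01965; observed = 29/2507 ≈ 0.01157.
Coefficient of coincidence = 0.01157/0.01965 ≈ 0.59.

0.59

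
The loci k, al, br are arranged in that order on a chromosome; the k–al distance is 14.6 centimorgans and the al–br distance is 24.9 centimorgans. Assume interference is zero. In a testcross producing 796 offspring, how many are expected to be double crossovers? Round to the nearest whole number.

29

Map distances give recombination frequencies of 0.146 and 0.249 for the two intervals.
With no interference, expected double-crossover frequency = 0.146 × 0.249 = 0.03635.
Expected number = 0.03635 × 796 = 28.94 ≈ 29.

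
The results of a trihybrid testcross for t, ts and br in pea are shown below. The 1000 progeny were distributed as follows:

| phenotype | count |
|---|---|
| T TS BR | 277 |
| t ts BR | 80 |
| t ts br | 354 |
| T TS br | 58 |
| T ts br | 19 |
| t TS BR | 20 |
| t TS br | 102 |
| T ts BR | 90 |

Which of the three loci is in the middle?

t

The two most frequent reciprocal classes, t ts br and T TS BR, are the parental types, so the F1 was t ts br / T TS BR.
The two rarest classes, T ts br and t TS BR, are the double crossovers. Comparing them with the parentals, only the t allele has switched, so t is the middle locus and the order is ts – t – br.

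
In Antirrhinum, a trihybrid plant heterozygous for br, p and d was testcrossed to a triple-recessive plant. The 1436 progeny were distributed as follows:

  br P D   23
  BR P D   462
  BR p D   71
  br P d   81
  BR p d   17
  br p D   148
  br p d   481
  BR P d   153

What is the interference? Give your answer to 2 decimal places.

0.12

The two most frequent reciprocal classes, br p d and BR P D, are the parental types, so the F1 was br p d / BR P D.
The two rarest classes, BR p d and br P D, are the double crossovers. Comparing them with the parentals, only the br allele has switched, so br is the middle locus and the order is p – br – d.
p–br: (152 + 40)/1436 = 0.1337; br–d: (301 + 40)/1436 = 0.2375.
Expected DCO frequency = 0.1337 × 0.2375 ≈ 0.03175; observed = 40/1436 ≈ 0.02786.
Coefficient of coincidence = 0.02786/0.03175 ≈ 0.88; interference = 1 − 0.88 = 0.12.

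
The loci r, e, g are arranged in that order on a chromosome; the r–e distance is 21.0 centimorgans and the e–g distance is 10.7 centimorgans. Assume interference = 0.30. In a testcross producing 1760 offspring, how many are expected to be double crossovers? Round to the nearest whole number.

28

Map distances give recombination frequencies of 0.210 and 0.107 for the two intervals.
With interference 0.30 (so coincidence = 0.70), expected double-crossover frequency = 0.210 × 0.107 × 0.70 = 0.01573.
Expected number = 0.01573 × 1760 = 27.68 ≈ 28.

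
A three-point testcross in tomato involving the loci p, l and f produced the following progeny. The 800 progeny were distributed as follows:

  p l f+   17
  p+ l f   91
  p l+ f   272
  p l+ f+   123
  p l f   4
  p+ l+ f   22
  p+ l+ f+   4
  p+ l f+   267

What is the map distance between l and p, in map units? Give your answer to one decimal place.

The two most frequent reciprocal classes, p+ l f+ and p l+ f, are the parental types, so the F1 was p+ l f+ / p l+ f.
The two rarest classes, p+ l+ f+ and p l f, are the double crossovers. Comparing them with the parentals, only the l allele has switched, so l is the middle locus and the order is p – l – f.
Crossovers in the p–l interval produce the single-crossover classes p l f+ and p+ l+ f (17 + 22 = 39) plus the double crossovers (8).
RF(p–l) = (39 + 8) / 800 = 47/800 = 0.0587 → 5.9 map units.

5.9 map units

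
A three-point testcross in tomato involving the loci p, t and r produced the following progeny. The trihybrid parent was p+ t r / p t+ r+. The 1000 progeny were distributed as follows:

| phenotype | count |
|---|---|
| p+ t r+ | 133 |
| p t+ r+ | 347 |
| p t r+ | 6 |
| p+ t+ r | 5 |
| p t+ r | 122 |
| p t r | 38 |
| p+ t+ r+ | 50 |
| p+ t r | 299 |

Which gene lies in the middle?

The two rarest classes, p+ t+ r and p t r+, are the double crossovers. Comparing them with the parentals, only the t allele has switched, so t is the middle locus and the order is p – t – r.

t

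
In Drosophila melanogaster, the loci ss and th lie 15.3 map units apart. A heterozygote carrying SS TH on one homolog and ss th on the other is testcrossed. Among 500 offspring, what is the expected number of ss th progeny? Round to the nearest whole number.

212

A map distance of 15.3 map units corresponds to a recombination frequency of 0.153.
The F1 is SS TH / ss th, so ss th is a parental gamete class with expected frequency (1 − r)/2 = 0.847/2 = 0.4235.
Expected number = 0.4235 × 500 = 211.75 ≈ 212.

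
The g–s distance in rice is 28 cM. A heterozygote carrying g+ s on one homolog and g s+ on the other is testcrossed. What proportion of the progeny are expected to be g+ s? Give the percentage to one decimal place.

36.0%

A map distance of 28 cM corresponds to a recombination frequency of 0.280.
The F1 is g+ s / g s+, so g+ s is a parental gamete class with expected frequency (1 − r)/2 = 0.720/2 = 0.3600.
That is 0.3600 = 36.0% of the progeny.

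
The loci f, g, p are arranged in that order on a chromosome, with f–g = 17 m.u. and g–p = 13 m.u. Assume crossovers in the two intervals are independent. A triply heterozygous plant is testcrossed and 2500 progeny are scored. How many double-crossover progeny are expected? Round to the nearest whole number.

Map distances give recombination frequencies of 0.170 and 0.130 for the two intervals.
With no interference, expected double-crossover frequency = 0.170 × 0.130 = 0.02210.
Expected number = 0.02210 × 2500 = 55.25 ≈ 55.

55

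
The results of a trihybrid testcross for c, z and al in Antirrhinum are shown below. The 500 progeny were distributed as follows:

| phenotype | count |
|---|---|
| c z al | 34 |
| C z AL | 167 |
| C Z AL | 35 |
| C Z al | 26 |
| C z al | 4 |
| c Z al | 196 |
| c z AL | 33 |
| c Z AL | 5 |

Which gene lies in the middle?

The two most frequent reciprocal classes, c Z al and C z AL, are the parental types, so the F1 was c Z al / C z AL.
The two rarest classes, c Z AL and C z al, are the double crossovers. Comparing them with the parentals, only the al allele has switched, so al is the middle locus and the order is z – al – c.

al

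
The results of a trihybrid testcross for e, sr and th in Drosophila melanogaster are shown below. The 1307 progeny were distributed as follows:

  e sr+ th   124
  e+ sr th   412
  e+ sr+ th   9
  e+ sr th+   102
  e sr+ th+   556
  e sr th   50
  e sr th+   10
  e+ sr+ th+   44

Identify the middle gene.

The two most frequent reciprocal classes, e+ sr th and e sr+ th+, are the parental types, so the F1 was e+ sr th / e sr+ th+.
The two rarest classes, e+ sr+ th and e sr th+, are the double crossovers. Comparing them with the parentals, only the sr allele has switched, so sr is the middle locus and the order is e – sr – th.

sr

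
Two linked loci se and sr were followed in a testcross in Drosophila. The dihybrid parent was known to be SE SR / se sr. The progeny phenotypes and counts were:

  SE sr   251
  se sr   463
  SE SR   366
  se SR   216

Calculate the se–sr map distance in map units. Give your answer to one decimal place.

36.0 map units

The recombinant classes are SE sr and se SR: 251 + 216 = 467.
Recombination frequency = 467/1296 = 0.3603 ≈ 36.0%, i.e. 36.0 map units.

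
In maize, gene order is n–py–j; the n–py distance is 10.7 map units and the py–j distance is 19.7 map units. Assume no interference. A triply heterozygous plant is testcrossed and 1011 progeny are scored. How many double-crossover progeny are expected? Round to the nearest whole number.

21

Map distances give recombination frequencies of 0.107 and 0.197 for the two intervals.
With no interference, expected double-crossover frequency = 0.107 × 0.197 = 0.02108.
Expected number = 0.02108 × 1011 = 21.31 ≈ 21.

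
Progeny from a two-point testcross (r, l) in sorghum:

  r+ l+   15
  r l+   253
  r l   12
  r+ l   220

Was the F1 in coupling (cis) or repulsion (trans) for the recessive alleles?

trans

The two most frequent classes are r+ l (220) and r l+ (253); these are the parental (non-recombinant) types.
So the F1 carried r+ l on one chromosome and r l+ on the other — the recessive alleles are on opposite chromosomes (trans / repulsion).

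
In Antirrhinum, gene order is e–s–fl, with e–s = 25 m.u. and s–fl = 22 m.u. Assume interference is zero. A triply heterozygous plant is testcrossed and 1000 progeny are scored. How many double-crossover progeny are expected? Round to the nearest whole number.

55

Map distances give recombination frequencies of 0.250 and 0.220 for the two intervals.
With no interference, expected double-crossover frequency = 0.250 × 0.220 = 0.05500.
Expected number = 0.05500 × 1000 = 55.00 ≈ 55.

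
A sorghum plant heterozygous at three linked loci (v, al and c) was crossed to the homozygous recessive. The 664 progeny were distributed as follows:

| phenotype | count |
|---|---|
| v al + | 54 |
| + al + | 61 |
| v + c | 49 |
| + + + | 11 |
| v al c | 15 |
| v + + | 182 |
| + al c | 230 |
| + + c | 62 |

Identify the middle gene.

v

The two most frequent reciprocal classes, + al c and v + +, are the parental types, so the F1 was + al c / v + +.
The two rarest classes, v al c and + + +, are the double crossovers. Comparing them with the parentals, only the v allele has switched, so v is the middle locus and the order is c – v – al.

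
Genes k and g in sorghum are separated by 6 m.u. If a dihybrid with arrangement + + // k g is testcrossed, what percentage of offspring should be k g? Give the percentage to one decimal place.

47.0%

A map distance of 6 m.u. corresponds to a recombination frequency of 0.060.
The F1 is + + / k g, so k g is a parental gamete class with expected frequency (1 − r)/2 = 0.940/2 = 0.4700.
That is 0.4700 = 47.0% of the progeny.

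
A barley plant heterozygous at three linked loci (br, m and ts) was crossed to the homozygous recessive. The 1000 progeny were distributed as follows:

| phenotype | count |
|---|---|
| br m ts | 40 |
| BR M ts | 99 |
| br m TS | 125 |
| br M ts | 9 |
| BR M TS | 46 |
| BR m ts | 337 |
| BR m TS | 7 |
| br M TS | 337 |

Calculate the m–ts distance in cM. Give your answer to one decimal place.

The two most frequent reciprocal classes, BR m ts and br M TS, are the parental types, so the F1 was BR m ts / br M TS.
The two rarest classes, BR m TS and br M ts, are the double crossovers. Comparing them with the parentals, only the ts allele has switched, so ts is the middle locus and the order is br – ts – m.
Crossovers in the ts–m interval produce the single-crossover classes BR M ts and br m TS (99 + 125 = 224) plus the double crossovers (16).
RF(ts–m) = (224 + 16) / 1000 = 240/1000 = 0.2400 → 24.0 cM.

24.0 cM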